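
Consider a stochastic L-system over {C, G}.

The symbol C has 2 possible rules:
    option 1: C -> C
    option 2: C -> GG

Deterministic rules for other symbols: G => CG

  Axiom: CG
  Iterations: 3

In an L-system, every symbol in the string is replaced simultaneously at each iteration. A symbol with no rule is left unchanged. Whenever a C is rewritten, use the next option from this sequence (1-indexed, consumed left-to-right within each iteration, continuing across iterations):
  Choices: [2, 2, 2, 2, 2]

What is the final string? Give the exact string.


Answer: GGCGGGCGCGCGGGCG

Derivation:
Step 0: CG
Step 1: GGCG  (used choices [2])
Step 2: CGCGGGCG  (used choices [2])
Step 3: GGCGGGCGCGCGGGCG  (used choices [2, 2, 2])


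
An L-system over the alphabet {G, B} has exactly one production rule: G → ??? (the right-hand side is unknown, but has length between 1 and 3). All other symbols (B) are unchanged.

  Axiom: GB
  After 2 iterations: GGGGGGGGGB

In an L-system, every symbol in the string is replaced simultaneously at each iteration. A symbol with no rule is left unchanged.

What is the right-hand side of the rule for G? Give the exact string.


Answer: GGG

Derivation:
Trying G → GGG:
  Step 0: GB
  Step 1: GGGB
  Step 2: GGGGGGGGGB
Matches the given result.


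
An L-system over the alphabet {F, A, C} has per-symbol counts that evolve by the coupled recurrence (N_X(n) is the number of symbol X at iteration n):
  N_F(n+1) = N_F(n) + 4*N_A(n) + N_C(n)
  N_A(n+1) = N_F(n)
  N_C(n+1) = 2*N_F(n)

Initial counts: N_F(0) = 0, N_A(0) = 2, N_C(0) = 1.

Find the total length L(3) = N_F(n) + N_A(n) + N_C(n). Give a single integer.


Step 0: N_F=0, N_A=2, N_C=1, L=3
Step 1: N_F=9, N_A=0, N_C=0, L=9
Step 2: N_F=9, N_A=9, N_C=18, L=36
Step 3: N_F=63, N_A=9, N_C=18, L=90

Answer: 90


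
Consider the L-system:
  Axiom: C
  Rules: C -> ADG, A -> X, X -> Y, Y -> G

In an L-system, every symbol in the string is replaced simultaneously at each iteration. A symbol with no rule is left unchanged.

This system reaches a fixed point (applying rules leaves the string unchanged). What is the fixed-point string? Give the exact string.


Answer: GDG

Derivation:
Step 0: C
Step 1: ADG
Step 2: XDG
Step 3: YDG
Step 4: GDG
Step 5: GDG  (unchanged — fixed point at step 4)


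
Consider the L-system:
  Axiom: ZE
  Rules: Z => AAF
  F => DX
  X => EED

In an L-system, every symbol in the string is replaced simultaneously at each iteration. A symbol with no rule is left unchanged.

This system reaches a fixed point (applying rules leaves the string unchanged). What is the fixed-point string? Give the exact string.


Answer: AADEEDE

Derivation:
Step 0: ZE
Step 1: AAFE
Step 2: AADXE
Step 3: AADEEDE
Step 4: AADEEDE  (unchanged — fixed point at step 3)


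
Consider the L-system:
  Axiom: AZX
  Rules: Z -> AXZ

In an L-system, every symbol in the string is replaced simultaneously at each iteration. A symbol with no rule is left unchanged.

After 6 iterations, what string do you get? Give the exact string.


Answer: AAXAXAXAXAXAXZX

Derivation:
Step 0: AZX
Step 1: AAXZX
Step 2: AAXAXZX
Step 3: AAXAXAXZX
Step 4: AAXAXAXAXZX
Step 5: AAXAXAXAXAXZX
Step 6: AAXAXAXAXAXAXZX


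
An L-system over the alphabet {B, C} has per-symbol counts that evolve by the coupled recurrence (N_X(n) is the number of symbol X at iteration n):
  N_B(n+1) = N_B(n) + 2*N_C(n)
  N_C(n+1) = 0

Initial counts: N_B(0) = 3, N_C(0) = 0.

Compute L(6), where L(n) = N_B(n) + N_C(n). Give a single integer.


Step 0: N_B=3, N_C=0, L=3
Step 1: N_B=3, N_C=0, L=3
Step 2: N_B=3, N_C=0, L=3
Step 3: N_B=3, N_C=0, L=3
Step 4: N_B=3, N_C=0, L=3
Step 5: N_B=3, N_C=0, L=3
Step 6: N_B=3, N_C=0, L=3

Answer: 3


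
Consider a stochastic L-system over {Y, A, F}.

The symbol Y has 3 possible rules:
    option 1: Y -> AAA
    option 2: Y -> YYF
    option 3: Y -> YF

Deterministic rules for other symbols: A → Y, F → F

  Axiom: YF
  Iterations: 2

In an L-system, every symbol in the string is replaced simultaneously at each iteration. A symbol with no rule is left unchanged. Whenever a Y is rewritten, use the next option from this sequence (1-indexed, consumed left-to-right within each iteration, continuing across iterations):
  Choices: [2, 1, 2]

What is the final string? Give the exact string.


Step 0: YF
Step 1: YYFF  (used choices [2])
Step 2: AAAYYFFF  (used choices [1, 2])

Answer: AAAYYFFF


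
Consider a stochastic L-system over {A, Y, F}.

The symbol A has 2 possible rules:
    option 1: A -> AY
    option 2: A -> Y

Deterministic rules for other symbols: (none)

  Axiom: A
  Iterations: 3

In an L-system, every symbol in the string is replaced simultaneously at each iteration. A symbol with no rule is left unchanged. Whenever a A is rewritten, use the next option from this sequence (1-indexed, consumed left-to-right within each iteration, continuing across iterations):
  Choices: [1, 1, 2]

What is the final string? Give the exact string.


Step 0: A
Step 1: AY  (used choices [1])
Step 2: AYY  (used choices [1])
Step 3: YYY  (used choices [2])

Answer: YYY


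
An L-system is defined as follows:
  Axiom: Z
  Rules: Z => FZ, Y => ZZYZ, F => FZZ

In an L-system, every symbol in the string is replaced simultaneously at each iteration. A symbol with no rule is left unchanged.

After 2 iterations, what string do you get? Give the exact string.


Answer: FZZFZ

Derivation:
Step 0: Z
Step 1: FZ
Step 2: FZZFZ


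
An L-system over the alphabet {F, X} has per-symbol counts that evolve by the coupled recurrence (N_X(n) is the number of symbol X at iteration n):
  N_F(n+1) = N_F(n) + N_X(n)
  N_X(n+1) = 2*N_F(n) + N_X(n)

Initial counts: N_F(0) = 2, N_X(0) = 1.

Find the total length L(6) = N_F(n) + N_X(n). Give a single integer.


Step 0: N_F=2, N_X=1, L=3
Step 1: N_F=3, N_X=5, L=8
Step 2: N_F=8, N_X=11, L=19
Step 3: N_F=19, N_X=27, L=46
Step 4: N_F=46, N_X=65, L=111
Step 5: N_F=111, N_X=157, L=268
Step 6: N_F=268, N_X=379, L=647

Answer: 647


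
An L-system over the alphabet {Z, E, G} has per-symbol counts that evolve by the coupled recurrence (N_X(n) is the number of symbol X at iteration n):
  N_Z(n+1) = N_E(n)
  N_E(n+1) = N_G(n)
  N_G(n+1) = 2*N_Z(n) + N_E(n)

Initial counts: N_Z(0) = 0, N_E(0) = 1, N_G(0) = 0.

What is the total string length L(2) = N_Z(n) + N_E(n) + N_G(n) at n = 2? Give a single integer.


Step 0: N_Z=0, N_E=1, N_G=0, L=1
Step 1: N_Z=1, N_E=0, N_G=1, L=2
Step 2: N_Z=0, N_E=1, N_G=2, L=3

Answer: 3


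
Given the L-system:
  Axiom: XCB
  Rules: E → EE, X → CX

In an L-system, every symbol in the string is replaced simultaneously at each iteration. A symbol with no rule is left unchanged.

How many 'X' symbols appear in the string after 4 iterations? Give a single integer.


Answer: 1

Derivation:
Step 0: XCB  (1 'X')
Step 1: CXCB  (1 'X')
Step 2: CCXCB  (1 'X')
Step 3: CCCXCB  (1 'X')
Step 4: CCCCXCB  (1 'X')


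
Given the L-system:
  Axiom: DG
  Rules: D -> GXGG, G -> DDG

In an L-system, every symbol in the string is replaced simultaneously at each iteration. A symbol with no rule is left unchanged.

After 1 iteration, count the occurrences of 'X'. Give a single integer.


Answer: 1

Derivation:
Step 0: DG  (0 'X')
Step 1: GXGGDDG  (1 'X')


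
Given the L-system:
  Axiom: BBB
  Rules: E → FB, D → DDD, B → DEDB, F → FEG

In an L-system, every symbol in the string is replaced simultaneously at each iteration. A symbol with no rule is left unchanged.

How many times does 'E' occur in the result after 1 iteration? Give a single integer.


Step 0: BBB  (0 'E')
Step 1: DEDBDEDBDEDB  (3 'E')

Answer: 3


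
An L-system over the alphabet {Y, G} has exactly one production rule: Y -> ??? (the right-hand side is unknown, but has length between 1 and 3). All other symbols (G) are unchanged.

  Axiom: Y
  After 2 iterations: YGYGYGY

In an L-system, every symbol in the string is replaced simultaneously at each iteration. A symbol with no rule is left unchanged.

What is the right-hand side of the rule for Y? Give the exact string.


Trying Y -> YGY:
  Step 0: Y
  Step 1: YGY
  Step 2: YGYGYGY
Matches the given result.

Answer: YGY


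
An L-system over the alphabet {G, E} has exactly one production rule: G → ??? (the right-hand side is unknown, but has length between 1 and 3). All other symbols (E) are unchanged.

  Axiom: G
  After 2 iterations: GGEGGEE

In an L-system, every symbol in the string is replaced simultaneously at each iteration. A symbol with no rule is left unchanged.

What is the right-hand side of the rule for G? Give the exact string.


Answer: GGE

Derivation:
Trying G → GGE:
  Step 0: G
  Step 1: GGE
  Step 2: GGEGGEE
Matches the given result.


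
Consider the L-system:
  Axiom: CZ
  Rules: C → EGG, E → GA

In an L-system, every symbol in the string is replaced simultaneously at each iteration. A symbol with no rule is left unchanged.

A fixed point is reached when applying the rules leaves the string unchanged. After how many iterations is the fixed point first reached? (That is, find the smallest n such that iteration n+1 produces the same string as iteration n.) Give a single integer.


Answer: 2

Derivation:
Step 0: CZ
Step 1: EGGZ
Step 2: GAGGZ
Step 3: GAGGZ  (unchanged — fixed point at step 2)


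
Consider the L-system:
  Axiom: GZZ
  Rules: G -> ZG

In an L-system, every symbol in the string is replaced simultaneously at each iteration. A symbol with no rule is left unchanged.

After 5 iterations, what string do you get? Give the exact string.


Answer: ZZZZZGZZ

Derivation:
Step 0: GZZ
Step 1: ZGZZ
Step 2: ZZGZZ
Step 3: ZZZGZZ
Step 4: ZZZZGZZ
Step 5: ZZZZZGZZ


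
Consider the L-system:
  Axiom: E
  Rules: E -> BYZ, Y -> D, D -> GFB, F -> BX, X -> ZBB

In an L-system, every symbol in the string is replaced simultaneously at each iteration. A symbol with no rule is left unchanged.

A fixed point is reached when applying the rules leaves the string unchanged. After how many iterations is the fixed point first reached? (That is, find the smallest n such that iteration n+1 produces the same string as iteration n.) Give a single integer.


Step 0: E
Step 1: BYZ
Step 2: BDZ
Step 3: BGFBZ
Step 4: BGBXBZ
Step 5: BGBZBBBZ
Step 6: BGBZBBBZ  (unchanged — fixed point at step 5)

Answer: 5


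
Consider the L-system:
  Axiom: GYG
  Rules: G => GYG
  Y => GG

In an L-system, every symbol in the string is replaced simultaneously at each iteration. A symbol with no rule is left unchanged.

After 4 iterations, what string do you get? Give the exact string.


Step 0: GYG
Step 1: GYGGGGYG
Step 2: GYGGGGYGGYGGYGGYGGGGYG
Step 3: GYGGGGYGGYGGYGGYGGGGYGGYGGGGYGGYGGGGYGGYGGGGYGGYGGYGGYGGGGYG
Step 4: GYGGGGYGGYGGYGGYGGGGYGGYGGGGYGGYGGGGYGGYGGGGYGGYGGYGGYGGGGYGGYGGGGYGGYGGYGGYGGGGYGGYGGGGYGGYGGYGGYGGGGYGGYGGGGYGGYGGYGGYGGGGYGGYGGGGYGGYGGGGYGGYGGGGYGGYGGYGGYGGGGYG

Answer: GYGGGGYGGYGGYGGYGGGGYGGYGGGGYGGYGGGGYGGYGGGGYGGYGGYGGYGGGGYGGYGGGGYGGYGGYGGYGGGGYGGYGGGGYGGYGGYGGYGGGGYGGYGGGGYGGYGGYGGYGGGGYGGYGGGGYGGYGGGGYGGYGGGGYGGYGGYGGYGGGGYG


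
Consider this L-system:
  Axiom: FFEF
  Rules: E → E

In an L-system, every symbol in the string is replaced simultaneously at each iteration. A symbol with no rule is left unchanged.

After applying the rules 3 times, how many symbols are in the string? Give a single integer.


Answer: 4

Derivation:
Step 0: length = 4
Step 1: length = 4
Step 2: length = 4
Step 3: length = 4


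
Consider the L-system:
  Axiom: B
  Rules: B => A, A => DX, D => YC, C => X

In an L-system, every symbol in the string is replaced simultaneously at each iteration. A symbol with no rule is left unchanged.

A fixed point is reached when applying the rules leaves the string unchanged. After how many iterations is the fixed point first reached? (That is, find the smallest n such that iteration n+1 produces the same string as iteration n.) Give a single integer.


Step 0: B
Step 1: A
Step 2: DX
Step 3: YCX
Step 4: YXX
Step 5: YXX  (unchanged — fixed point at step 4)

Answer: 4


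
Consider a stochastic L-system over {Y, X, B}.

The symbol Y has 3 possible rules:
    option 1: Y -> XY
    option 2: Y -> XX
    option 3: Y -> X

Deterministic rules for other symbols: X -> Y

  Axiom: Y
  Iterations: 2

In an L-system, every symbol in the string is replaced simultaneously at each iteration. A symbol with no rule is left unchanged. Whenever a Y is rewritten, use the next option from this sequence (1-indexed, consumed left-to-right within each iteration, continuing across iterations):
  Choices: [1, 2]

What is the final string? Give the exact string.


Answer: YXX

Derivation:
Step 0: Y
Step 1: XY  (used choices [1])
Step 2: YXX  (used choices [2])


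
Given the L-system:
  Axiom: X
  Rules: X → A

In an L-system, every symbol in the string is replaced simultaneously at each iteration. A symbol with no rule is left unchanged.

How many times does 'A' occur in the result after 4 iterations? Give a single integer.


Step 0: X  (0 'A')
Step 1: A  (1 'A')
Step 2: A  (1 'A')
Step 3: A  (1 'A')
Step 4: A  (1 'A')

Answer: 1


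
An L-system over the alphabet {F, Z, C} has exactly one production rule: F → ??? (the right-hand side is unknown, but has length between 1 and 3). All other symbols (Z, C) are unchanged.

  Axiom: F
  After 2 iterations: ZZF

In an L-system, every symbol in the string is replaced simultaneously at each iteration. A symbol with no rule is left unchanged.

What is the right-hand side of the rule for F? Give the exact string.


Answer: ZF

Derivation:
Trying F → ZF:
  Step 0: F
  Step 1: ZF
  Step 2: ZZF
Matches the given result.


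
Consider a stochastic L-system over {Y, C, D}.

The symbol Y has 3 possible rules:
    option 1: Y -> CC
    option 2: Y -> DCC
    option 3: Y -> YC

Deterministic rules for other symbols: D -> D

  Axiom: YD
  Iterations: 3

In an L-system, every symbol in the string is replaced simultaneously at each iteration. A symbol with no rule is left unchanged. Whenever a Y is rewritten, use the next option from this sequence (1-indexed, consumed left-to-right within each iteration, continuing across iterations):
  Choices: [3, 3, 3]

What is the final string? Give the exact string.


Step 0: YD
Step 1: YCD  (used choices [3])
Step 2: YCCD  (used choices [3])
Step 3: YCCCD  (used choices [3])

Answer: YCCCD


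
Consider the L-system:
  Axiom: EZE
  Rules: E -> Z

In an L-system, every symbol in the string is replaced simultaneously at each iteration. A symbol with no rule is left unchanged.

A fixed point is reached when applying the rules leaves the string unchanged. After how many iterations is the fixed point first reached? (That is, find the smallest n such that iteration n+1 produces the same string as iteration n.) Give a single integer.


Answer: 1

Derivation:
Step 0: EZE
Step 1: ZZZ
Step 2: ZZZ  (unchanged — fixed point at step 1)


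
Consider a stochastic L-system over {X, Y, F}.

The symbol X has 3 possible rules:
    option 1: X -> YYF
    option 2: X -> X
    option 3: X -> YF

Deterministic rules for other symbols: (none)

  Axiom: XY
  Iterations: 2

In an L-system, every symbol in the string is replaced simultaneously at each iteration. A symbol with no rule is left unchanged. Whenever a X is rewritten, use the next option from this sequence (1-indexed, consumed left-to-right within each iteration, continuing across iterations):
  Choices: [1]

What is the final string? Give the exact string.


Answer: YYFY

Derivation:
Step 0: XY
Step 1: YYFY  (used choices [1])
Step 2: YYFY  (used choices [])


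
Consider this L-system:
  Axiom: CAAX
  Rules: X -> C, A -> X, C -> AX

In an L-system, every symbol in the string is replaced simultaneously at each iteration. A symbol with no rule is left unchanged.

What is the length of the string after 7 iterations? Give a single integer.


Answer: 26

Derivation:
Step 0: length = 4
Step 1: length = 5
Step 2: length = 6
Step 3: length = 9
Step 4: length = 11
Step 5: length = 15
Step 6: length = 20
Step 7: length = 26


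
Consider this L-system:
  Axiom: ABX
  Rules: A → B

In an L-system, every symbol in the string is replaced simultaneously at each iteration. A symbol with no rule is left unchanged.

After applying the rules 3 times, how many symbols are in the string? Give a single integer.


Answer: 3

Derivation:
Step 0: length = 3
Step 1: length = 3
Step 2: length = 3
Step 3: length = 3


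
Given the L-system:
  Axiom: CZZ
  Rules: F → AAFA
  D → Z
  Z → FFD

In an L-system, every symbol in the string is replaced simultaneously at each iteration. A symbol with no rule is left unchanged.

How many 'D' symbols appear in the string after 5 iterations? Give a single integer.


Answer: 2

Derivation:
Step 0: CZZ  (0 'D')
Step 1: CFFDFFD  (2 'D')
Step 2: CAAFAAAFAZAAFAAAFAZ  (0 'D')
Step 3: CAAAAFAAAAAAFAAFFDAAAAFAAAAAAFAAFFD  (2 'D')
Step 4: CAAAAAAFAAAAAAAAAFAAAAAFAAAFAZAAAAAAFAAAAAAAAAFAAAAAFAAAFAZ  (0 'D')
Step 5: CAAAAAAAAFAAAAAAAAAAAAFAAAAAAAAFAAAAAAFAAFFDAAAAAAAAFAAAAAAAAAAAAFAAAAAAAAFAAAAAAFAAFFD  (2 'D')


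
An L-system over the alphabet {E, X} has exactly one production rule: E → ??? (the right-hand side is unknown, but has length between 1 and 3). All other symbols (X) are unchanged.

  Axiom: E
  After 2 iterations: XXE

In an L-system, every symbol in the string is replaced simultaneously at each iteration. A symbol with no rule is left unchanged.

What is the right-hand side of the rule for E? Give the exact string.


Trying E → XE:
  Step 0: E
  Step 1: XE
  Step 2: XXE
Matches the given result.

Answer: XE


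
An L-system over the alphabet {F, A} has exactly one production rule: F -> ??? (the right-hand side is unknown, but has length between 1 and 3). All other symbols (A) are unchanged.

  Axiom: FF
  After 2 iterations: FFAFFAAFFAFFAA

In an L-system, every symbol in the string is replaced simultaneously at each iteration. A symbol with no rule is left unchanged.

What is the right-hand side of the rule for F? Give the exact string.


Answer: FFA

Derivation:
Trying F -> FFA:
  Step 0: FF
  Step 1: FFAFFA
  Step 2: FFAFFAAFFAFFAA
Matches the given result.


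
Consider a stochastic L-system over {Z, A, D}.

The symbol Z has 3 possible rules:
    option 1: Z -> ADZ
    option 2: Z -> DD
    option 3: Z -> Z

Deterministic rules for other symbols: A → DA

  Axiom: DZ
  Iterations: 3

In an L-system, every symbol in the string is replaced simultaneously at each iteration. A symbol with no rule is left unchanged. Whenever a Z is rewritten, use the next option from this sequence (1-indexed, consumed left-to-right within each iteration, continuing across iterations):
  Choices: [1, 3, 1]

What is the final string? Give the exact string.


Answer: DDDADADZ

Derivation:
Step 0: DZ
Step 1: DADZ  (used choices [1])
Step 2: DDADZ  (used choices [3])
Step 3: DDDADADZ  (used choices [1])


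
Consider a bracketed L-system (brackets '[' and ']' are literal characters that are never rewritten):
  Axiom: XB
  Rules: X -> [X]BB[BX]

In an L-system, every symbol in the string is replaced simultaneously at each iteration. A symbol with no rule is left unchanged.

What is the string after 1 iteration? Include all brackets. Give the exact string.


Step 0: XB
Step 1: [X]BB[BX]B

Answer: [X]BB[BX]B


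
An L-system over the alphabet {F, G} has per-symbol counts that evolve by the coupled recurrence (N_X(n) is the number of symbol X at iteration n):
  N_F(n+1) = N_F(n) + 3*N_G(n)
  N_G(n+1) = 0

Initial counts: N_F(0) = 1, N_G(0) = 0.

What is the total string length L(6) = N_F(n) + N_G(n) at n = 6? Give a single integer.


Answer: 1

Derivation:
Step 0: N_F=1, N_G=0, L=1
Step 1: N_F=1, N_G=0, L=1
Step 2: N_F=1, N_G=0, L=1
Step 3: N_F=1, N_G=0, L=1
Step 4: N_F=1, N_G=0, L=1
Step 5: N_F=1, N_G=0, L=1
Step 6: N_F=1, N_G=0, L=1


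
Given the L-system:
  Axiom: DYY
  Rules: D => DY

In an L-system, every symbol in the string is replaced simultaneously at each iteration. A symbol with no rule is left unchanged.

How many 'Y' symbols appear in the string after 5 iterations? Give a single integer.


Step 0: DYY  (2 'Y')
Step 1: DYYY  (3 'Y')
Step 2: DYYYY  (4 'Y')
Step 3: DYYYYY  (5 'Y')
Step 4: DYYYYYY  (6 'Y')
Step 5: DYYYYYYY  (7 'Y')

Answer: 7


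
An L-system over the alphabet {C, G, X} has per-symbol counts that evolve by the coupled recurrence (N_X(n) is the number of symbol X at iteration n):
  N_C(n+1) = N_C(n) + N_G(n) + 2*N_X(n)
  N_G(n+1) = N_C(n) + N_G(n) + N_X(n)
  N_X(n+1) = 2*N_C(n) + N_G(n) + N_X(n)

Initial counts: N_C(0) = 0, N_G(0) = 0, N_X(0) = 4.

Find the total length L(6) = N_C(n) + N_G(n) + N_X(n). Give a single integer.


Step 0: N_C=0, N_G=0, N_X=4, L=4
Step 1: N_C=8, N_G=4, N_X=4, L=16
Step 2: N_C=20, N_G=16, N_X=24, L=60
Step 3: N_C=84, N_G=60, N_X=80, L=224
Step 4: N_C=304, N_G=224, N_X=308, L=836
Step 5: N_C=1144, N_G=836, N_X=1140, L=3120
Step 6: N_C=4260, N_G=3120, N_X=4264, L=11644

Answer: 11644


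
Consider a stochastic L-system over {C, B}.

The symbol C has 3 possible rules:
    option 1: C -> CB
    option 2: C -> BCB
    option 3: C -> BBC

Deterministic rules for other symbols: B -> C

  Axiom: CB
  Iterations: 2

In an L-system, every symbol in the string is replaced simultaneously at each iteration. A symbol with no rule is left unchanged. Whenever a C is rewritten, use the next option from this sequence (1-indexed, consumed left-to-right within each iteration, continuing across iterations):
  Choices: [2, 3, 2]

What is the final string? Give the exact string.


Step 0: CB
Step 1: BCBC  (used choices [2])
Step 2: CBBCCBCB  (used choices [3, 2])

Answer: CBBCCBCB


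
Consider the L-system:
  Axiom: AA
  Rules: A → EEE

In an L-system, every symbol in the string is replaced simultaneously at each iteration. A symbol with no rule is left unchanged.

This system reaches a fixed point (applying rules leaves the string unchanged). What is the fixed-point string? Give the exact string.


Answer: EEEEEE

Derivation:
Step 0: AA
Step 1: EEEEEE
Step 2: EEEEEE  (unchanged — fixed point at step 1)


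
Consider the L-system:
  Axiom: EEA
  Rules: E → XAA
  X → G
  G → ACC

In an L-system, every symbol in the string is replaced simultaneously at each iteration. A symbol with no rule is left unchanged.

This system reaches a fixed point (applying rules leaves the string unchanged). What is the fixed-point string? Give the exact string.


Step 0: EEA
Step 1: XAAXAAA
Step 2: GAAGAAA
Step 3: ACCAAACCAAA
Step 4: ACCAAACCAAA  (unchanged — fixed point at step 3)

Answer: ACCAAACCAAA


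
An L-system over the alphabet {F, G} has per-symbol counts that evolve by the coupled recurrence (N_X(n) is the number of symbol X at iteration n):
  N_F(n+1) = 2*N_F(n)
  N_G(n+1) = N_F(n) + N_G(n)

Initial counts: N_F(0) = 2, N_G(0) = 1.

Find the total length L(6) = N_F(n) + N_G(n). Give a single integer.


Step 0: N_F=2, N_G=1, L=3
Step 1: N_F=4, N_G=3, L=7
Step 2: N_F=8, N_G=7, L=15
Step 3: N_F=16, N_G=15, L=31
Step 4: N_F=32, N_G=31, L=63
Step 5: N_F=64, N_G=63, L=127
Step 6: N_F=128, N_G=127, L=255

Answer: 255


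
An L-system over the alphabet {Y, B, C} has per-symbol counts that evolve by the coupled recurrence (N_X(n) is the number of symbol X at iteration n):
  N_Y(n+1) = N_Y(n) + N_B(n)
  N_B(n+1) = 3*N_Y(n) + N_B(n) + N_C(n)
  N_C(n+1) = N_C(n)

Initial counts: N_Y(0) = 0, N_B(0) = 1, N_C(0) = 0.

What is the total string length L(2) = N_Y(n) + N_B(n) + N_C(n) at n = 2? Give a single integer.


Answer: 6

Derivation:
Step 0: N_Y=0, N_B=1, N_C=0, L=1
Step 1: N_Y=1, N_B=1, N_C=0, L=2
Step 2: N_Y=2, N_B=4, N_C=0, L=6


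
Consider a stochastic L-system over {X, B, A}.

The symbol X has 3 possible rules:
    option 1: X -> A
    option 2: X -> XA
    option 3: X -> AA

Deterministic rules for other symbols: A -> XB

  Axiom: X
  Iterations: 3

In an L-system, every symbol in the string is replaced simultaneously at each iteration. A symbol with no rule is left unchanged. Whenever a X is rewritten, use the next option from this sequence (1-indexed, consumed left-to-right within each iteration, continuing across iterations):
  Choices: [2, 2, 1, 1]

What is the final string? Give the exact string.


Step 0: X
Step 1: XA  (used choices [2])
Step 2: XAXB  (used choices [2])
Step 3: AXBAB  (used choices [1, 1])

Answer: AXBAB


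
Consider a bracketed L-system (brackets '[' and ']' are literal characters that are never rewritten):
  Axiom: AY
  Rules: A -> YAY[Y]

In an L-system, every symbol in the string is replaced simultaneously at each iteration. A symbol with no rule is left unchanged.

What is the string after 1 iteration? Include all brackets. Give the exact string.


Answer: YAY[Y]Y

Derivation:
Step 0: AY
Step 1: YAY[Y]Y


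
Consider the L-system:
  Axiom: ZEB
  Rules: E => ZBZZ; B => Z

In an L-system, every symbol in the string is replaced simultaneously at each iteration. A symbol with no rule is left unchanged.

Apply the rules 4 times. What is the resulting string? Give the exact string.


Step 0: ZEB
Step 1: ZZBZZZ
Step 2: ZZZZZZ
Step 3: ZZZZZZ
Step 4: ZZZZZZ

Answer: ZZZZZZ


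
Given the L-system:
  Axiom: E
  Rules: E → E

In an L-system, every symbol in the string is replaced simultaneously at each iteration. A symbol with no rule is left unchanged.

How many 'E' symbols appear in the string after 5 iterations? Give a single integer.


Answer: 1

Derivation:
Step 0: E  (1 'E')
Step 1: E  (1 'E')
Step 2: E  (1 'E')
Step 3: E  (1 'E')
Step 4: E  (1 'E')
Step 5: E  (1 'E')


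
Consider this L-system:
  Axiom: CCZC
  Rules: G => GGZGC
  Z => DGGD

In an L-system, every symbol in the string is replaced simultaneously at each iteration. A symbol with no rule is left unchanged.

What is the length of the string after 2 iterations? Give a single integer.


Answer: 15

Derivation:
Step 0: length = 4
Step 1: length = 7
Step 2: length = 15


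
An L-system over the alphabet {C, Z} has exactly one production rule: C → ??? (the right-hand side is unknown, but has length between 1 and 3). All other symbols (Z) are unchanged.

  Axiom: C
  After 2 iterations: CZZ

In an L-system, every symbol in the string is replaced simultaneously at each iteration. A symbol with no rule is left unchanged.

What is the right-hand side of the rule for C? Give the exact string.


Answer: CZ

Derivation:
Trying C → CZ:
  Step 0: C
  Step 1: CZ
  Step 2: CZZ
Matches the given result.


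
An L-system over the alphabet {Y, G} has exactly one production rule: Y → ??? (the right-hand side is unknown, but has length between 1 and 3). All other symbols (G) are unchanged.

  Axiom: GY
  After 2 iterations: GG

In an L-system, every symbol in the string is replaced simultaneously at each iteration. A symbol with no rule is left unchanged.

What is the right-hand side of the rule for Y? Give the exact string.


Trying Y → G:
  Step 0: GY
  Step 1: GG
  Step 2: GG
Matches the given result.

Answer: G


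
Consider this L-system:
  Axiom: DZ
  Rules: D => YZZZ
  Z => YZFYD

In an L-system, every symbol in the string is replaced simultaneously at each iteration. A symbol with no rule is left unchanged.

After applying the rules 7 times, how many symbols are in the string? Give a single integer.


Answer: 2049

Derivation:
Step 0: length = 2
Step 1: length = 9
Step 2: length = 28
Step 3: length = 68
Step 4: length = 165
Step 5: length = 382
Step 6: length = 890
Step 7: length = 2049


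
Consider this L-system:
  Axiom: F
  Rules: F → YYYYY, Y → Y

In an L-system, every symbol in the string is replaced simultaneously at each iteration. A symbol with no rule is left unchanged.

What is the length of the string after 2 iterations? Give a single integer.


Answer: 5

Derivation:
Step 0: length = 1
Step 1: length = 5
Step 2: length = 5


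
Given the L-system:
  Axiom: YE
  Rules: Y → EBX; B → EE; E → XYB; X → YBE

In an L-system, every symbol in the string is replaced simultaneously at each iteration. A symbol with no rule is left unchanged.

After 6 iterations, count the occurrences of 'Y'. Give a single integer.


Step 0: length=2, 'Y' count=1
Step 1: length=6, 'Y' count=1
Step 2: length=16, 'Y' count=3
Step 3: length=44, 'Y' count=9
Step 4: length=120, 'Y' count=23
Step 5: length=328, 'Y' count=65
Step 6: length=896, 'Y' count=175
Final string: YBEEBXEEXYBXYBEBXEEXYBYBEEBXEEYBEEBXEEEBXEEXYBXYBEEYBEXYBXYBEBXEEXYBXYBEEYBEXYBXYBYBEEBXEEYBEEBXEEXYBEEYBEXYBXYBYBEEBXEEEBXEEXYBXYBEEYBEXYBXYBEBXEEXYBXYBEEYBEXYBXYBXYBEEYBEXYBXYBYBEEBXEEYBEEBXEEXYBXYBEBXEEXYBYBEEBXEEYBEEBXEEXYBEEYBEXYBXYBYBEEBXEEYBEEBXEEXYBXYBEBXEEXYBYBEEBXEEYBEEBXEEEBXEEXYBXYBEEYBEXYBXYBYBEEBXEEYBEEBXEEXYBEEYBEXYBXYBYBEEBXEEEBXEEXYBXYBEEYBEXYBXYBEBXEEXYBXYBEEYBEXYBXYBXYBEEYBEXYBXYBYBEEBXEEYBEEBXEEXYBXYBEBXEEXYBYBEEBXEEYBEEBXEEEBXEEXYBXYBEEYBEXYBXYBYBEEBXEEYBEEBXEEXYBEEYBEXYBXYBYBEEBXEEEBXEEXYBXYBEEYBEXYBXYBEBXEEXYBXYBEEYBEXYBXYBXYBEEYBEXYBXYBYBEEBXEEYBEEBXEEXYBXYBEBXEEXYBYBEEBXEEYBEEBXEEXYBEEYBEXYBXYBYBEEBXEEYBEEBXEEXYBXYBEBXEEXYBYBEEBXEEYBEEBXEEEBXEEXYBXYBEEYBEXYBXYBEBXEEXYBXYBEEYBEXYBXYBYBEEBXEEXYBXYBEBXEEXYBYBEEBXEEYBEEBXEEEBXEEXYBXYBEEYBEXYBXYBXYBEEYBEXYBXYBYBEEBXEEYBEEBXEEXYBXYBEBXEEXYBYBEEBXEEYBEEBXEEXYBEEYBEXYBXYBYBEEBXEEYBEEBXEEXYBXYBEBXEEXYBYBEEBXEEYBEEBXEE

Answer: 175


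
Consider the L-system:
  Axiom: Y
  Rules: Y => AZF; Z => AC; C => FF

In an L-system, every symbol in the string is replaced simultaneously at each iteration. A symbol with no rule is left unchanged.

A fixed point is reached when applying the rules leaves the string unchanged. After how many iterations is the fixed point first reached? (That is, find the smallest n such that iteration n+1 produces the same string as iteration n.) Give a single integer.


Answer: 3

Derivation:
Step 0: Y
Step 1: AZF
Step 2: AACF
Step 3: AAFFF
Step 4: AAFFF  (unchanged — fixed point at step 3)


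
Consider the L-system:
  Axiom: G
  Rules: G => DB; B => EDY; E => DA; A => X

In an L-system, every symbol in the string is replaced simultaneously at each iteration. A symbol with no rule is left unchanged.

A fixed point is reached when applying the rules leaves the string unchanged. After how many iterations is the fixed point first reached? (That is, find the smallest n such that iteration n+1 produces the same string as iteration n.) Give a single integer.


Answer: 4

Derivation:
Step 0: G
Step 1: DB
Step 2: DEDY
Step 3: DDADY
Step 4: DDXDY
Step 5: DDXDY  (unchanged — fixed point at step 4)


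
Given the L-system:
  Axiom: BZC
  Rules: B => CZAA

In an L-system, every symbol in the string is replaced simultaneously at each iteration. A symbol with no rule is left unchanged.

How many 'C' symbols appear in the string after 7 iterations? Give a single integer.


Step 0: BZC  (1 'C')
Step 1: CZAAZC  (2 'C')
Step 2: CZAAZC  (2 'C')
Step 3: CZAAZC  (2 'C')
Step 4: CZAAZC  (2 'C')
Step 5: CZAAZC  (2 'C')
Step 6: CZAAZC  (2 'C')
Step 7: CZAAZC  (2 'C')

Answer: 2


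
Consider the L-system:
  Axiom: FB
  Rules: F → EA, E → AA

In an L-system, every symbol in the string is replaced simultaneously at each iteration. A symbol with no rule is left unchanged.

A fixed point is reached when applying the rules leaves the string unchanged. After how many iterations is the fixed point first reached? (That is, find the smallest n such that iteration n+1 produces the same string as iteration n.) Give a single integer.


Answer: 2

Derivation:
Step 0: FB
Step 1: EAB
Step 2: AAAB
Step 3: AAAB  (unchanged — fixed point at step 2)


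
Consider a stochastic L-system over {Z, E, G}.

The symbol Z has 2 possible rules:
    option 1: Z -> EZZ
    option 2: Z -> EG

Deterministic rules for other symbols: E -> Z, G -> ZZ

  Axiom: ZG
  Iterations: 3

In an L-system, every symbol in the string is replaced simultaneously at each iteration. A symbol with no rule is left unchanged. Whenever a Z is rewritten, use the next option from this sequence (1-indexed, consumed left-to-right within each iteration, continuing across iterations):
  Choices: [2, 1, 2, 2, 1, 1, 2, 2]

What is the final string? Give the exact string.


Step 0: ZG
Step 1: EGZZ  (used choices [2])
Step 2: ZZZEZZEG  (used choices [1, 2])
Step 3: EGEZZEZZZEGEGZZZ  (used choices [2, 1, 1, 2, 2])

Answer: EGEZZEZZZEGEGZZZ


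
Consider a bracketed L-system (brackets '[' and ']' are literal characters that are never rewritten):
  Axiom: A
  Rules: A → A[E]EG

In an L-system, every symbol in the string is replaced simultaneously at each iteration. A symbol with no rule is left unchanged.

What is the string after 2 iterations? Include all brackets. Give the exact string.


Step 0: A
Step 1: A[E]EG
Step 2: A[E]EG[E]EG

Answer: A[E]EG[E]EG


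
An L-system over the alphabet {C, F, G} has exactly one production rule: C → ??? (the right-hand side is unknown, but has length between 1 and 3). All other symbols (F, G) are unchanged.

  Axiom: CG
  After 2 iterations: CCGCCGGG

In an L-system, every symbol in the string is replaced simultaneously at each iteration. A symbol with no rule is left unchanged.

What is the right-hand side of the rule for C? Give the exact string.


Trying C → CCG:
  Step 0: CG
  Step 1: CCGG
  Step 2: CCGCCGGG
Matches the given result.

Answer: CCG


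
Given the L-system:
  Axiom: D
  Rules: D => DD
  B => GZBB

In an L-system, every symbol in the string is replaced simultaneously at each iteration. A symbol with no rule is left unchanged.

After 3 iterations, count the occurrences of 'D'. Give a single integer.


Step 0: D  (1 'D')
Step 1: DD  (2 'D')
Step 2: DDDD  (4 'D')
Step 3: DDDDDDDD  (8 'D')

Answer: 8


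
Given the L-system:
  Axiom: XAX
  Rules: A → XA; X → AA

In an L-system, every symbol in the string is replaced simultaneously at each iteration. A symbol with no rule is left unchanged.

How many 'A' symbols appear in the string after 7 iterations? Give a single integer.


Step 0: XAX  (1 'A')
Step 1: AAXAAA  (5 'A')
Step 2: XAXAAAXAXAXA  (7 'A')
Step 3: AAXAAAXAXAXAAAXAAAXAAAXA  (17 'A')
Step 4: XAXAAAXAXAXAAAXAAAXAAAXAXAXAAAXAXAXAAAXAXAXAAAXA  (31 'A')
Step 5: AAXAAAXAXAXAAAXAAAXAAAXAXAXAAAXAXAXAAAXAXAXAAAXAAAXAAAXAXAXAAAXAAAXAAAXAXAXAAAXAAAXAAAXAXAXAAAXA  (65 'A')
Step 6: XAXAAAXAXAXAAAXAAAXAAAXAXAXAAAXAXAXAAAXAXAXAAAXAAAXAAAXAXAXAAAXAAAXAAAXAXAXAAAXAAAXAAAXAXAXAAAXAXAXAAAXAXAXAAAXAAAXAAAXAXAXAAAXAXAXAAAXAXAXAAAXAAAXAAAXAXAXAAAXAXAXAAAXAXAXAAAXAAAXAAAXAXAXAAAXA  (127 'A')
Step 7: AAXAAAXAXAXAAAXAAAXAAAXAXAXAAAXAXAXAAAXAXAXAAAXAAAXAAAXAXAXAAAXAAAXAAAXAXAXAAAXAAAXAAAXAXAXAAAXAXAXAAAXAXAXAAAXAAAXAAAXAXAXAAAXAXAXAAAXAXAXAAAXAAAXAAAXAXAXAAAXAXAXAAAXAXAXAAAXAAAXAAAXAXAXAAAXAAAXAAAXAXAXAAAXAAAXAAAXAXAXAAAXAXAXAAAXAXAXAAAXAAAXAAAXAXAXAAAXAAAXAAAXAXAXAAAXAAAXAAAXAXAXAAAXAXAXAAAXAXAXAAAXAAAXAAAXAXAXAAAXAAAXAAAXAXAXAAAXAAAXAAAXAXAXAAAXAXAXAAAXAXAXAAAXAAAXAAAXAXAXAAAXA  (257 'A')

Answer: 257


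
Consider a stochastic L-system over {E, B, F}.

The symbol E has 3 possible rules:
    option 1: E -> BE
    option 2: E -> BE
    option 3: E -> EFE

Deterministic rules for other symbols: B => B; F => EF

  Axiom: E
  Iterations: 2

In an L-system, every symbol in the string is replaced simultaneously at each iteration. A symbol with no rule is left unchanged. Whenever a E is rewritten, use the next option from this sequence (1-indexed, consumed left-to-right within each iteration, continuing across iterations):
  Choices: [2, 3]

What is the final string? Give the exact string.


Step 0: E
Step 1: BE  (used choices [2])
Step 2: BEFE  (used choices [3])

Answer: BEFE


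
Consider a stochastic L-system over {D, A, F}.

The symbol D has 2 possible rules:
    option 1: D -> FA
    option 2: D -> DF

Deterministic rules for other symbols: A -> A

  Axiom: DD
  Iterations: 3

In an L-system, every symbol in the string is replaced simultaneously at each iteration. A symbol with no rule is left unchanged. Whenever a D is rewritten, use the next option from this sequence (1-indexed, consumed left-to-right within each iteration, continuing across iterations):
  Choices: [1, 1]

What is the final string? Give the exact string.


Answer: FAFA

Derivation:
Step 0: DD
Step 1: FAFA  (used choices [1, 1])
Step 2: FAFA  (used choices [])
Step 3: FAFA  (used choices [])


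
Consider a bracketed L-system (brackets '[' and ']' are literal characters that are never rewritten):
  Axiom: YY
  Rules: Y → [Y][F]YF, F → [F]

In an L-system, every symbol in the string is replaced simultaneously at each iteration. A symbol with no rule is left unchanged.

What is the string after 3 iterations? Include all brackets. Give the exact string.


Answer: [[[Y][F]YF][[F]][Y][F]YF[F]][[[F]]][[Y][F]YF][[F]][Y][F]YF[F][[F]][[[Y][F]YF][[F]][Y][F]YF[F]][[[F]]][[Y][F]YF][[F]][Y][F]YF[F][[F]]

Derivation:
Step 0: YY
Step 1: [Y][F]YF[Y][F]YF
Step 2: [[Y][F]YF][[F]][Y][F]YF[F][[Y][F]YF][[F]][Y][F]YF[F]
Step 3: [[[Y][F]YF][[F]][Y][F]YF[F]][[[F]]][[Y][F]YF][[F]][Y][F]YF[F][[F]][[[Y][F]YF][[F]][Y][F]YF[F]][[[F]]][[Y][F]YF][[F]][Y][F]YF[F][[F]]


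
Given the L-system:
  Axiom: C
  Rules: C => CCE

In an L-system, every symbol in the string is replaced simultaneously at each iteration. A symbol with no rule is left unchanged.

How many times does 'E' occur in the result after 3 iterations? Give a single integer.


Answer: 7

Derivation:
Step 0: C  (0 'E')
Step 1: CCE  (1 'E')
Step 2: CCECCEE  (3 'E')
Step 3: CCECCEECCECCEEE  (7 'E')


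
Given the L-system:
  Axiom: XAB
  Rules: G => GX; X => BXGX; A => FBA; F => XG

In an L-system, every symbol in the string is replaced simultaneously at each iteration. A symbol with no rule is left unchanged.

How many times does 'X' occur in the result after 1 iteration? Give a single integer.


Answer: 2

Derivation:
Step 0: XAB  (1 'X')
Step 1: BXGXFBAB  (2 'X')


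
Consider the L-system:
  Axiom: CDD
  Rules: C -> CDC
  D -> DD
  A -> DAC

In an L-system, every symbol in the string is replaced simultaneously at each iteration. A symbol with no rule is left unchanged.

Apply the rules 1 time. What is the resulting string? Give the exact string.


Step 0: CDD
Step 1: CDCDDDD

Answer: CDCDDDD


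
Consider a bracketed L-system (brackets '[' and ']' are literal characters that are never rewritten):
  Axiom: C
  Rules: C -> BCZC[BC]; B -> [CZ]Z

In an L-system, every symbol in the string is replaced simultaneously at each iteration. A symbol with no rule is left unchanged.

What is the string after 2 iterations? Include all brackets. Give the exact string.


Step 0: C
Step 1: BCZC[BC]
Step 2: [CZ]ZBCZC[BC]ZBCZC[BC][[CZ]ZBCZC[BC]]

Answer: [CZ]ZBCZC[BC]ZBCZC[BC][[CZ]ZBCZC[BC]]


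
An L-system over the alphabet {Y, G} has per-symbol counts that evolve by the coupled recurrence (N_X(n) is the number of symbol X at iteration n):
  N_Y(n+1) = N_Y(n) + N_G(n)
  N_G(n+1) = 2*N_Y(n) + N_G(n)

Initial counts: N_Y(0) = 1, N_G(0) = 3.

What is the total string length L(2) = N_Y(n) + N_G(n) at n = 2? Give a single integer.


Answer: 22

Derivation:
Step 0: N_Y=1, N_G=3, L=4
Step 1: N_Y=4, N_G=5, L=9
Step 2: N_Y=9, N_G=13, L=22


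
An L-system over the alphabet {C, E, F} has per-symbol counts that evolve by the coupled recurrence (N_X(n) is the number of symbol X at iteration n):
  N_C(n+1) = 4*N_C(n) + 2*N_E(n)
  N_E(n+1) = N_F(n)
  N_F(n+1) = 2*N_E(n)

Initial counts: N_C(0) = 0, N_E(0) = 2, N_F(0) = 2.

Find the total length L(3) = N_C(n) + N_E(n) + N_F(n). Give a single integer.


Answer: 100

Derivation:
Step 0: N_C=0, N_E=2, N_F=2, L=4
Step 1: N_C=4, N_E=2, N_F=4, L=10
Step 2: N_C=20, N_E=4, N_F=4, L=28
Step 3: N_C=88, N_E=4, N_F=8, L=100


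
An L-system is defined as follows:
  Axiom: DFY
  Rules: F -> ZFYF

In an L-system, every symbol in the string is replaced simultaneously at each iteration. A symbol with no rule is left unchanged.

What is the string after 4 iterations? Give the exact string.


Step 0: DFY
Step 1: DZFYFY
Step 2: DZZFYFYZFYFY
Step 3: DZZZFYFYZFYFYZZFYFYZFYFY
Step 4: DZZZZFYFYZFYFYZZFYFYZFYFYZZZFYFYZFYFYZZFYFYZFYFY

Answer: DZZZZFYFYZFYFYZZFYFYZFYFYZZZFYFYZFYFYZZFYFYZFYFY


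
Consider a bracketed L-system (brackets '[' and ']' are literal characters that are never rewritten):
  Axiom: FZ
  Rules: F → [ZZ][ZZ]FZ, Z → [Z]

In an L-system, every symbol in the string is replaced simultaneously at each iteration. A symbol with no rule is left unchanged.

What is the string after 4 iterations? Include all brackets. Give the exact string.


Answer: [[[[Z]]][[[Z]]]][[[[Z]]][[[Z]]]][[[Z]][[Z]]][[[Z]][[Z]]][[Z][Z]][[Z][Z]][ZZ][ZZ]FZ[Z][[Z]][[[Z]]][[[[Z]]]]

Derivation:
Step 0: FZ
Step 1: [ZZ][ZZ]FZ[Z]
Step 2: [[Z][Z]][[Z][Z]][ZZ][ZZ]FZ[Z][[Z]]
Step 3: [[[Z]][[Z]]][[[Z]][[Z]]][[Z][Z]][[Z][Z]][ZZ][ZZ]FZ[Z][[Z]][[[Z]]]
Step 4: [[[[Z]]][[[Z]]]][[[[Z]]][[[Z]]]][[[Z]][[Z]]][[[Z]][[Z]]][[Z][Z]][[Z][Z]][ZZ][ZZ]FZ[Z][[Z]][[[Z]]][[[[Z]]]]
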